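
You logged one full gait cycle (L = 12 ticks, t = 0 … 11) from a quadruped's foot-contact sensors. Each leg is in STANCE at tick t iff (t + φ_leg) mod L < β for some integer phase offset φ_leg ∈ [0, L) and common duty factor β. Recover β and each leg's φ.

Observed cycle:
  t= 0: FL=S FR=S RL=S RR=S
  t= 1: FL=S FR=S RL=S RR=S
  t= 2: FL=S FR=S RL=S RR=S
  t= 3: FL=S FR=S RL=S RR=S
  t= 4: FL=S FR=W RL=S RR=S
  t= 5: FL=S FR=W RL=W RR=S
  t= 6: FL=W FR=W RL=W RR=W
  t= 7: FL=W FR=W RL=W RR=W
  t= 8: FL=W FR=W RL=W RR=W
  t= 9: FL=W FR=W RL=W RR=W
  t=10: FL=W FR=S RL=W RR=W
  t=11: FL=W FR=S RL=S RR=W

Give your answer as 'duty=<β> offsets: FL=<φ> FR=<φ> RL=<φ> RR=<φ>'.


duty=6 offsets: FL=0 FR=2 RL=1 RR=0

duty β = stance ticks per leg = 6
FL: stance ticks = 6; W→S at t=0 → φ=0
FR: stance ticks = 6; W→S at t=10 → φ=2
RL: stance ticks = 6; W→S at t=11 → φ=1
RR: stance ticks = 6; W→S at t=0 → φ=0


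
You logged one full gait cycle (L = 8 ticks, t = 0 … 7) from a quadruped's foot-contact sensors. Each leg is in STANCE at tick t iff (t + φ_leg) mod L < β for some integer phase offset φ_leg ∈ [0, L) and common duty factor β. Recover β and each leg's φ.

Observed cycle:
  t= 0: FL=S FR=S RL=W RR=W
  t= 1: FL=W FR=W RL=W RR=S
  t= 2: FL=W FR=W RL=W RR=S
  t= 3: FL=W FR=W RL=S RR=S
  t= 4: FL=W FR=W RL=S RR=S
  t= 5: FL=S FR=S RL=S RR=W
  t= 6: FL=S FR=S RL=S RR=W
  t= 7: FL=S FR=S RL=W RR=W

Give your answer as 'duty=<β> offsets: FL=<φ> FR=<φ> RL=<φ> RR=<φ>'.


duty β = stance ticks per leg = 4
FL: stance ticks = 4; W→S at t=5 → φ=3
FR: stance ticks = 4; W→S at t=5 → φ=3
RL: stance ticks = 4; W→S at t=3 → φ=5
RR: stance ticks = 4; W→S at t=1 → φ=7

duty=4 offsets: FL=3 FR=3 RL=5 RR=7


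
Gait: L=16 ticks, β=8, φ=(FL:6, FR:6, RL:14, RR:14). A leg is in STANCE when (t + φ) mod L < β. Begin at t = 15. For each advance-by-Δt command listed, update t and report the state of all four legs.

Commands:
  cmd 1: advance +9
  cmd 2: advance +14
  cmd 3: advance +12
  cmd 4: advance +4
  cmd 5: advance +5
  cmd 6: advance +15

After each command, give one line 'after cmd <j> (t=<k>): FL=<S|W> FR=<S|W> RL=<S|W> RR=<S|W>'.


after cmd 1 (t=24): FL=W FR=W RL=S RR=S
after cmd 2 (t=38): FL=W FR=W RL=S RR=S
after cmd 3 (t=50): FL=W FR=W RL=S RR=S
after cmd 4 (t=54): FL=W FR=W RL=S RR=S
after cmd 5 (t=59): FL=S FR=S RL=W RR=W
after cmd 6 (t=74): FL=S FR=S RL=W RR=W

start t=15: FL=S FR=S RL=W RR=W
cmd 1: advance +9 → t=24, phase=(14,14,6,6) → FL=W FR=W RL=S RR=S
cmd 2: advance +14 → t=38, phase=(12,12,4,4) → FL=W FR=W RL=S RR=S
cmd 3: advance +12 → t=50, phase=(8,8,0,0) → FL=W FR=W RL=S RR=S
cmd 4: advance +4 → t=54, phase=(12,12,4,4) → FL=W FR=W RL=S RR=S
cmd 5: advance +5 → t=59, phase=(1,1,9,9) → FL=S FR=S RL=W RR=W
cmd 6: advance +15 → t=74, phase=(0,0,8,8) → FL=S FR=S RL=W RR=W


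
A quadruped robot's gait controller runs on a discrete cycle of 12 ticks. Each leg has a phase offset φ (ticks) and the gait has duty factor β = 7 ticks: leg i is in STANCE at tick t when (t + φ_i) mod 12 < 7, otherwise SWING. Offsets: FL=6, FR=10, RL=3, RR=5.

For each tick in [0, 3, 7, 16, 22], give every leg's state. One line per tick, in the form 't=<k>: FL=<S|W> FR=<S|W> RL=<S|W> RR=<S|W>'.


t=0: FL=S FR=W RL=S RR=S
t=3: FL=W FR=S RL=S RR=W
t=7: FL=S FR=S RL=W RR=S
t=16: FL=W FR=S RL=W RR=W
t=22: FL=S FR=W RL=S RR=S

t=0: phase=(6,10,3,5) vs β=7 → FL=S FR=W RL=S RR=S
t=3: phase=(9,1,6,8) vs β=7 → FL=W FR=S RL=S RR=W
t=7: phase=(1,5,10,0) vs β=7 → FL=S FR=S RL=W RR=S
t=16: phase=(10,2,7,9) vs β=7 → FL=W FR=S RL=W RR=W
t=22: phase=(4,8,1,3) vs β=7 → FL=S FR=W RL=S RR=S


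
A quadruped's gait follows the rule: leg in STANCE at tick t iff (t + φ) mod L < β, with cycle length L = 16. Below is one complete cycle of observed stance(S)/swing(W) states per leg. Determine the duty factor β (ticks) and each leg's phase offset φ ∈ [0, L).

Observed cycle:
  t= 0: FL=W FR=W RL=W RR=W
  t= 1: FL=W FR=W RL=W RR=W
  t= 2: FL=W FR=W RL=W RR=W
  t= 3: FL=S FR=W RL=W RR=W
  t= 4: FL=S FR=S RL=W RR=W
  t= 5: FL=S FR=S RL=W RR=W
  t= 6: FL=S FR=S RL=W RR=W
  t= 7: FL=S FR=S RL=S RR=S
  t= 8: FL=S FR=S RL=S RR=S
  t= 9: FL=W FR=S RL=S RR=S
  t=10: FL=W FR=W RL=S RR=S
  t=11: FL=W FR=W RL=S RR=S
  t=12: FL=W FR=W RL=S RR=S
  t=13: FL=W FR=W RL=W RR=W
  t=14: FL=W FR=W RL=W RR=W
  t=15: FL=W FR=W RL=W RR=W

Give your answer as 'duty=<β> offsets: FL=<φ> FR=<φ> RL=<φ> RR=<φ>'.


duty β = stance ticks per leg = 6
FL: stance ticks = 6; W→S at t=3 → φ=13
FR: stance ticks = 6; W→S at t=4 → φ=12
RL: stance ticks = 6; W→S at t=7 → φ=9
RR: stance ticks = 6; W→S at t=7 → φ=9

duty=6 offsets: FL=13 FR=12 RL=9 RR=9


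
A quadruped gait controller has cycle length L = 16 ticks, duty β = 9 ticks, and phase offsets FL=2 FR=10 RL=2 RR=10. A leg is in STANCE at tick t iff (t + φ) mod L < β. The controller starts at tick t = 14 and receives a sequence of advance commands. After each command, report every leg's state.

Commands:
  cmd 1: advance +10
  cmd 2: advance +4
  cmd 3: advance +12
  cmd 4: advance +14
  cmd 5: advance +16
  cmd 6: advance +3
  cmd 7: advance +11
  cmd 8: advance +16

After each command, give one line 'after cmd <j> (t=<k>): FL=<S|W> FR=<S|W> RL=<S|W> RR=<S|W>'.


start t=14: FL=S FR=S RL=S RR=S
cmd 1: advance +10 → t=24, phase=(10,2,10,2) → FL=W FR=S RL=W RR=S
cmd 2: advance +4 → t=28, phase=(14,6,14,6) → FL=W FR=S RL=W RR=S
cmd 3: advance +12 → t=40, phase=(10,2,10,2) → FL=W FR=S RL=W RR=S
cmd 4: advance +14 → t=54, phase=(8,0,8,0) → FL=S FR=S RL=S RR=S
cmd 5: advance +16 → t=70, phase=(8,0,8,0) → FL=S FR=S RL=S RR=S
cmd 6: advance +3 → t=73, phase=(11,3,11,3) → FL=W FR=S RL=W RR=S
cmd 7: advance +11 → t=84, phase=(6,14,6,14) → FL=S FR=W RL=S RR=W
cmd 8: advance +16 → t=100, phase=(6,14,6,14) → FL=S FR=W RL=S RR=W

after cmd 1 (t=24): FL=W FR=S RL=W RR=S
after cmd 2 (t=28): FL=W FR=S RL=W RR=S
after cmd 3 (t=40): FL=W FR=S RL=W RR=S
after cmd 4 (t=54): FL=S FR=S RL=S RR=S
after cmd 5 (t=70): FL=S FR=S RL=S RR=S
after cmd 6 (t=73): FL=W FR=S RL=W RR=S
after cmd 7 (t=84): FL=S FR=W RL=S RR=W
after cmd 8 (t=100): FL=S FR=W RL=S RR=W


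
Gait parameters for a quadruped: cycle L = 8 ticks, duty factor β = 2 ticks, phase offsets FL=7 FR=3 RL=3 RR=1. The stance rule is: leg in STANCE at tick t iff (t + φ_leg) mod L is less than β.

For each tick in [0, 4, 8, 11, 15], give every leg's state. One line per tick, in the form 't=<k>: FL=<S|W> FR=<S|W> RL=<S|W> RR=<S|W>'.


t=0: FL=W FR=W RL=W RR=S
t=4: FL=W FR=W RL=W RR=W
t=8: FL=W FR=W RL=W RR=S
t=11: FL=W FR=W RL=W RR=W
t=15: FL=W FR=W RL=W RR=S

t=0: phase=(7,3,3,1) vs β=2 → FL=W FR=W RL=W RR=S
t=4: phase=(3,7,7,5) vs β=2 → FL=W FR=W RL=W RR=W
t=8: phase=(7,3,3,1) vs β=2 → FL=W FR=W RL=W RR=S
t=11: phase=(2,6,6,4) vs β=2 → FL=W FR=W RL=W RR=W
t=15: phase=(6,2,2,0) vs β=2 → FL=W FR=W RL=W RR=S


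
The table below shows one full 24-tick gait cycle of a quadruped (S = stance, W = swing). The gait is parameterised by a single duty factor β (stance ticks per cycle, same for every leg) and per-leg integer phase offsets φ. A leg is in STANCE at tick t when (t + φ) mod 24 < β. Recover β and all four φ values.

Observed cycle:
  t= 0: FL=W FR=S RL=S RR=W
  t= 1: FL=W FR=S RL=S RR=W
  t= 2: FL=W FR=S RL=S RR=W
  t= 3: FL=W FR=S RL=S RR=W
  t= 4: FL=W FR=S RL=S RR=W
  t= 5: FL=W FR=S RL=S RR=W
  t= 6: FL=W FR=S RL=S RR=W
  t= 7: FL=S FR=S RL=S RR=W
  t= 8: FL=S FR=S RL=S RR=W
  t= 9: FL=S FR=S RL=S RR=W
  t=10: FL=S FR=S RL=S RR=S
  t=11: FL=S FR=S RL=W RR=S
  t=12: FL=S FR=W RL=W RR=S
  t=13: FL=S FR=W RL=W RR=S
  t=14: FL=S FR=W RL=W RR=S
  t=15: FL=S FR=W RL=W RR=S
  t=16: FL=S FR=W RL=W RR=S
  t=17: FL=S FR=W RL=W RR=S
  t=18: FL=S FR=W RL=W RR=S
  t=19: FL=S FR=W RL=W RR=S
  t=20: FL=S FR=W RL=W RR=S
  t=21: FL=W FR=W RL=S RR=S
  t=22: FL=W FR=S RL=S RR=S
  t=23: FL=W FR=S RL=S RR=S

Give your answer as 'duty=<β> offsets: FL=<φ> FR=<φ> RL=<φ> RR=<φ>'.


duty β = stance ticks per leg = 14
FL: stance ticks = 14; W→S at t=7 → φ=17
FR: stance ticks = 14; W→S at t=22 → φ=2
RL: stance ticks = 14; W→S at t=21 → φ=3
RR: stance ticks = 14; W→S at t=10 → φ=14

duty=14 offsets: FL=17 FR=2 RL=3 RR=14


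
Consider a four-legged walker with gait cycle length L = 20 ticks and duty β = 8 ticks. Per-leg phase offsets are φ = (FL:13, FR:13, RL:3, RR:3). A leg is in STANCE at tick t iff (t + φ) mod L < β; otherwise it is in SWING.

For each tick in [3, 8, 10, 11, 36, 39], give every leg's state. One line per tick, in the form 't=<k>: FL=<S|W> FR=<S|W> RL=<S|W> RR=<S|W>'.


t=3: phase=(16,16,6,6) vs β=8 → FL=W FR=W RL=S RR=S
t=8: phase=(1,1,11,11) vs β=8 → FL=S FR=S RL=W RR=W
t=10: phase=(3,3,13,13) vs β=8 → FL=S FR=S RL=W RR=W
t=11: phase=(4,4,14,14) vs β=8 → FL=S FR=S RL=W RR=W
t=36: phase=(9,9,19,19) vs β=8 → FL=W FR=W RL=W RR=W
t=39: phase=(12,12,2,2) vs β=8 → FL=W FR=W RL=S RR=S

t=3: FL=W FR=W RL=S RR=S
t=8: FL=S FR=S RL=W RR=W
t=10: FL=S FR=S RL=W RR=W
t=11: FL=S FR=S RL=W RR=W
t=36: FL=W FR=W RL=W RR=W
t=39: FL=W FR=W RL=S RR=S


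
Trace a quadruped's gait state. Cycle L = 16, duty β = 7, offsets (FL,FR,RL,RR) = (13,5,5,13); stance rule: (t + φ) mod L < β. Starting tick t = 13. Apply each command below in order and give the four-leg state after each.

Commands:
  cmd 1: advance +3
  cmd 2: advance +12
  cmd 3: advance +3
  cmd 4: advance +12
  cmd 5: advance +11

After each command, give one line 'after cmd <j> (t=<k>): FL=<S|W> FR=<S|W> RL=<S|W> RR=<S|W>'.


after cmd 1 (t=16): FL=W FR=S RL=S RR=W
after cmd 2 (t=28): FL=W FR=S RL=S RR=W
after cmd 3 (t=31): FL=W FR=S RL=S RR=W
after cmd 4 (t=43): FL=W FR=S RL=S RR=W
after cmd 5 (t=54): FL=S FR=W RL=W RR=S

start t=13: FL=W FR=S RL=S RR=W
cmd 1: advance +3 → t=16, phase=(13,5,5,13) → FL=W FR=S RL=S RR=W
cmd 2: advance +12 → t=28, phase=(9,1,1,9) → FL=W FR=S RL=S RR=W
cmd 3: advance +3 → t=31, phase=(12,4,4,12) → FL=W FR=S RL=S RR=W
cmd 4: advance +12 → t=43, phase=(8,0,0,8) → FL=W FR=S RL=S RR=W
cmd 5: advance +11 → t=54, phase=(3,11,11,3) → FL=S FR=W RL=W RR=S


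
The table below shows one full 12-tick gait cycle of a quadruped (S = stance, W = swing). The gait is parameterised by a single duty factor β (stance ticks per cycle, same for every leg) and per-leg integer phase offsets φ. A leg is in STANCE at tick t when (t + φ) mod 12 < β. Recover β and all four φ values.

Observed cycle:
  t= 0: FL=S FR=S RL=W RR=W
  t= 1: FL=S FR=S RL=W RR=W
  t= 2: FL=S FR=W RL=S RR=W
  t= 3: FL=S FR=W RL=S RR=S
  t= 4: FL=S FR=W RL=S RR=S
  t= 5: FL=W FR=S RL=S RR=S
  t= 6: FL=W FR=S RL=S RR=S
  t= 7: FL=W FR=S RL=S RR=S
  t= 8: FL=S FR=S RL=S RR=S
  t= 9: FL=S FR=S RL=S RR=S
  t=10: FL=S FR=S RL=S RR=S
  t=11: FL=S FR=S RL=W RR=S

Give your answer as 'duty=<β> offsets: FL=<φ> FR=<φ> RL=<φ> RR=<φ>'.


duty β = stance ticks per leg = 9
FL: stance ticks = 9; W→S at t=8 → φ=4
FR: stance ticks = 9; W→S at t=5 → φ=7
RL: stance ticks = 9; W→S at t=2 → φ=10
RR: stance ticks = 9; W→S at t=3 → φ=9

duty=9 offsets: FL=4 FR=7 RL=10 RR=9


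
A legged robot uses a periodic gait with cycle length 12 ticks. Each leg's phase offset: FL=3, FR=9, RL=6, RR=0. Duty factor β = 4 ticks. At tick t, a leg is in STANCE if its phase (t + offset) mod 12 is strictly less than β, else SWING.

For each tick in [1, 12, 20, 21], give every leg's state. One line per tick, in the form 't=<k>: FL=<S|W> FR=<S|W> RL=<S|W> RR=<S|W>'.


t=1: phase=(4,10,7,1) vs β=4 → FL=W FR=W RL=W RR=S
t=12: phase=(3,9,6,0) vs β=4 → FL=S FR=W RL=W RR=S
t=20: phase=(11,5,2,8) vs β=4 → FL=W FR=W RL=S RR=W
t=21: phase=(0,6,3,9) vs β=4 → FL=S FR=W RL=S RR=W

t=1: FL=W FR=W RL=W RR=S
t=12: FL=S FR=W RL=W RR=S
t=20: FL=W FR=W RL=S RR=W
t=21: FL=S FR=W RL=S RR=W


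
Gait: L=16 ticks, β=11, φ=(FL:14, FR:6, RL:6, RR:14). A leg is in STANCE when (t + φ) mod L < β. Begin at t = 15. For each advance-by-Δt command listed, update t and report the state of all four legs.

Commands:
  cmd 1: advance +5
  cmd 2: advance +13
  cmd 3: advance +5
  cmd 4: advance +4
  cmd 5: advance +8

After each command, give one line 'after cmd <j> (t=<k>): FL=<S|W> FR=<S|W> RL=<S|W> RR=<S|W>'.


start t=15: FL=W FR=S RL=S RR=W
cmd 1: advance +5 → t=20, phase=(2,10,10,2) → FL=S FR=S RL=S RR=S
cmd 2: advance +13 → t=33, phase=(15,7,7,15) → FL=W FR=S RL=S RR=W
cmd 3: advance +5 → t=38, phase=(4,12,12,4) → FL=S FR=W RL=W RR=S
cmd 4: advance +4 → t=42, phase=(8,0,0,8) → FL=S FR=S RL=S RR=S
cmd 5: advance +8 → t=50, phase=(0,8,8,0) → FL=S FR=S RL=S RR=S

after cmd 1 (t=20): FL=S FR=S RL=S RR=S
after cmd 2 (t=33): FL=W FR=S RL=S RR=W
after cmd 3 (t=38): FL=S FR=W RL=W RR=S
after cmd 4 (t=42): FL=S FR=S RL=S RR=S
after cmd 5 (t=50): FL=S FR=S RL=S RR=S


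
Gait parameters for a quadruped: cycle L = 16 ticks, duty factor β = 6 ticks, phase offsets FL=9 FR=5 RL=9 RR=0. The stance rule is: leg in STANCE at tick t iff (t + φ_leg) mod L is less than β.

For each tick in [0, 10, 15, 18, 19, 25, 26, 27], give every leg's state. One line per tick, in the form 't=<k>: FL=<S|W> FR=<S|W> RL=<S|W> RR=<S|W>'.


t=0: FL=W FR=S RL=W RR=S
t=10: FL=S FR=W RL=S RR=W
t=15: FL=W FR=S RL=W RR=W
t=18: FL=W FR=W RL=W RR=S
t=19: FL=W FR=W RL=W RR=S
t=25: FL=S FR=W RL=S RR=W
t=26: FL=S FR=W RL=S RR=W
t=27: FL=S FR=S RL=S RR=W

t=0: phase=(9,5,9,0) vs β=6 → FL=W FR=S RL=W RR=S
t=10: phase=(3,15,3,10) vs β=6 → FL=S FR=W RL=S RR=W
t=15: phase=(8,4,8,15) vs β=6 → FL=W FR=S RL=W RR=W
t=18: phase=(11,7,11,2) vs β=6 → FL=W FR=W RL=W RR=S
t=19: phase=(12,8,12,3) vs β=6 → FL=W FR=W RL=W RR=S
t=25: phase=(2,14,2,9) vs β=6 → FL=S FR=W RL=S RR=W
t=26: phase=(3,15,3,10) vs β=6 → FL=S FR=W RL=S RR=W
t=27: phase=(4,0,4,11) vs β=6 → FL=S FR=S RL=S RR=W


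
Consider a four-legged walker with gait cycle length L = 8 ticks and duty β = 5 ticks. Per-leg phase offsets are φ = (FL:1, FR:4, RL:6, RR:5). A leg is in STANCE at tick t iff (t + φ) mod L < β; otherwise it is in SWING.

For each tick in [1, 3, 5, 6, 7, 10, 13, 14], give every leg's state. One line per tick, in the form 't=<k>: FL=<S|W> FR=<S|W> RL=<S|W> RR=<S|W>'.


t=1: phase=(2,5,7,6) vs β=5 → FL=S FR=W RL=W RR=W
t=3: phase=(4,7,1,0) vs β=5 → FL=S FR=W RL=S RR=S
t=5: phase=(6,1,3,2) vs β=5 → FL=W FR=S RL=S RR=S
t=6: phase=(7,2,4,3) vs β=5 → FL=W FR=S RL=S RR=S
t=7: phase=(0,3,5,4) vs β=5 → FL=S FR=S RL=W RR=S
t=10: phase=(3,6,0,7) vs β=5 → FL=S FR=W RL=S RR=W
t=13: phase=(6,1,3,2) vs β=5 → FL=W FR=S RL=S RR=S
t=14: phase=(7,2,4,3) vs β=5 → FL=W FR=S RL=S RR=S

t=1: FL=S FR=W RL=W RR=W
t=3: FL=S FR=W RL=S RR=S
t=5: FL=W FR=S RL=S RR=S
t=6: FL=W FR=S RL=S RR=S
t=7: FL=S FR=S RL=W RR=S
t=10: FL=S FR=W RL=S RR=W
t=13: FL=W FR=S RL=S RR=S
t=14: FL=W FR=S RL=S RR=S


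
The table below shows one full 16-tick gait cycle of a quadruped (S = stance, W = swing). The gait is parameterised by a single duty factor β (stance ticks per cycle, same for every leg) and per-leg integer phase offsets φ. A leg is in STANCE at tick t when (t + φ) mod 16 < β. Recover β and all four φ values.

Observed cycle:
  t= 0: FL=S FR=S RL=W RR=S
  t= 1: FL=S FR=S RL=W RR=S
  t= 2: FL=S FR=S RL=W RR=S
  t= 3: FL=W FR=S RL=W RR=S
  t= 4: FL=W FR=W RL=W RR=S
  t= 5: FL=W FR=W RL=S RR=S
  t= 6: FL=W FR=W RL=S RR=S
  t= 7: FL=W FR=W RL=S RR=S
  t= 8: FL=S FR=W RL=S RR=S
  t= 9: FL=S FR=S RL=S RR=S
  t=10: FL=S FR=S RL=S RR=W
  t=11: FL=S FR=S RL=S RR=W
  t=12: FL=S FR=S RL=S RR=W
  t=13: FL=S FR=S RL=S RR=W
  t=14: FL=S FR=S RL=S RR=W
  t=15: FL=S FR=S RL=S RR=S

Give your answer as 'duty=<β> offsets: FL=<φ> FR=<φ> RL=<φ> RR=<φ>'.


duty β = stance ticks per leg = 11
FL: stance ticks = 11; W→S at t=8 → φ=8
FR: stance ticks = 11; W→S at t=9 → φ=7
RL: stance ticks = 11; W→S at t=5 → φ=11
RR: stance ticks = 11; W→S at t=15 → φ=1

duty=11 offsets: FL=8 FR=7 RL=11 RR=1


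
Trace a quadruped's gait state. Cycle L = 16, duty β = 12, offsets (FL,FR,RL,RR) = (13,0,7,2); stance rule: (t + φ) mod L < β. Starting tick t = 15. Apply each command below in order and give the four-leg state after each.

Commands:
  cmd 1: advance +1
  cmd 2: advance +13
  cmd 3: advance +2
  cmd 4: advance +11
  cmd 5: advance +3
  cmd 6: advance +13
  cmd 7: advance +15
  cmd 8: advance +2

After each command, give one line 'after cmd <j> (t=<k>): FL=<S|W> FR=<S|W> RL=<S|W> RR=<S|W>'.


after cmd 1 (t=16): FL=W FR=S RL=S RR=S
after cmd 2 (t=29): FL=S FR=W RL=S RR=W
after cmd 3 (t=31): FL=W FR=W RL=S RR=S
after cmd 4 (t=42): FL=S FR=S RL=S RR=W
after cmd 5 (t=45): FL=S FR=W RL=S RR=W
after cmd 6 (t=58): FL=S FR=S RL=S RR=W
after cmd 7 (t=73): FL=S FR=S RL=S RR=S
after cmd 8 (t=75): FL=S FR=S RL=S RR=W

start t=15: FL=W FR=W RL=S RR=S
cmd 1: advance +1 → t=16, phase=(13,0,7,2) → FL=W FR=S RL=S RR=S
cmd 2: advance +13 → t=29, phase=(10,13,4,15) → FL=S FR=W RL=S RR=W
cmd 3: advance +2 → t=31, phase=(12,15,6,1) → FL=W FR=W RL=S RR=S
cmd 4: advance +11 → t=42, phase=(7,10,1,12) → FL=S FR=S RL=S RR=W
cmd 5: advance +3 → t=45, phase=(10,13,4,15) → FL=S FR=W RL=S RR=W
cmd 6: advance +13 → t=58, phase=(7,10,1,12) → FL=S FR=S RL=S RR=W
cmd 7: advance +15 → t=73, phase=(6,9,0,11) → FL=S FR=S RL=S RR=S
cmd 8: advance +2 → t=75, phase=(8,11,2,13) → FL=S FR=S RL=S RR=W


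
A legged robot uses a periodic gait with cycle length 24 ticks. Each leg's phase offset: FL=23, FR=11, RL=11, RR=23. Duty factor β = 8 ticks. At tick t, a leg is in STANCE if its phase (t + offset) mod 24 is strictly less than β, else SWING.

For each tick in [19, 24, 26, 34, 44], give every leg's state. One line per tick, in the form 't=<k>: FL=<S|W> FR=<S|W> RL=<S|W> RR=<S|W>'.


t=19: phase=(18,6,6,18) vs β=8 → FL=W FR=S RL=S RR=W
t=24: phase=(23,11,11,23) vs β=8 → FL=W FR=W RL=W RR=W
t=26: phase=(1,13,13,1) vs β=8 → FL=S FR=W RL=W RR=S
t=34: phase=(9,21,21,9) vs β=8 → FL=W FR=W RL=W RR=W
t=44: phase=(19,7,7,19) vs β=8 → FL=W FR=S RL=S RR=W

t=19: FL=W FR=S RL=S RR=W
t=24: FL=W FR=W RL=W RR=W
t=26: FL=S FR=W RL=W RR=S
t=34: FL=W FR=W RL=W RR=W
t=44: FL=W FR=S RL=S RR=W


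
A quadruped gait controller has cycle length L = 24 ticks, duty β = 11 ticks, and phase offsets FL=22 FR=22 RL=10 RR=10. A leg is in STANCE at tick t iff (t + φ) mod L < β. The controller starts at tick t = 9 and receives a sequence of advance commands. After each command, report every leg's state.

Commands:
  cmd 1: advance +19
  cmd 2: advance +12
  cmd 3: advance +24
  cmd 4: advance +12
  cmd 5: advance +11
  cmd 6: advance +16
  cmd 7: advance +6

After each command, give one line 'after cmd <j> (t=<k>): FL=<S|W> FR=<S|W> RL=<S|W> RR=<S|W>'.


start t=9: FL=S FR=S RL=W RR=W
cmd 1: advance +19 → t=28, phase=(2,2,14,14) → FL=S FR=S RL=W RR=W
cmd 2: advance +12 → t=40, phase=(14,14,2,2) → FL=W FR=W RL=S RR=S
cmd 3: advance +24 → t=64, phase=(14,14,2,2) → FL=W FR=W RL=S RR=S
cmd 4: advance +12 → t=76, phase=(2,2,14,14) → FL=S FR=S RL=W RR=W
cmd 5: advance +11 → t=87, phase=(13,13,1,1) → FL=W FR=W RL=S RR=S
cmd 6: advance +16 → t=103, phase=(5,5,17,17) → FL=S FR=S RL=W RR=W
cmd 7: advance +6 → t=109, phase=(11,11,23,23) → FL=W FR=W RL=W RR=W

after cmd 1 (t=28): FL=S FR=S RL=W RR=W
after cmd 2 (t=40): FL=W FR=W RL=S RR=S
after cmd 3 (t=64): FL=W FR=W RL=S RR=S
after cmd 4 (t=76): FL=S FR=S RL=W RR=W
after cmd 5 (t=87): FL=W FR=W RL=S RR=S
after cmd 6 (t=103): FL=S FR=S RL=W RR=W
after cmd 7 (t=109): FL=W FR=W RL=W RR=W


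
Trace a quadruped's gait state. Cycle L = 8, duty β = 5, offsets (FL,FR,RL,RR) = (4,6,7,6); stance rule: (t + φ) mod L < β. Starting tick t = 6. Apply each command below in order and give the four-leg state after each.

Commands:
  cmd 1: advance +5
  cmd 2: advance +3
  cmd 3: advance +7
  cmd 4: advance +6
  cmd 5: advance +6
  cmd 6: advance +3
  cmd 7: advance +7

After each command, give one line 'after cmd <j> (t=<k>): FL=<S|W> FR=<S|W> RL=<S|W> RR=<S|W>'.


after cmd 1 (t=11): FL=W FR=S RL=S RR=S
after cmd 2 (t=14): FL=S FR=S RL=W RR=S
after cmd 3 (t=21): FL=S FR=S RL=S RR=S
after cmd 4 (t=27): FL=W FR=S RL=S RR=S
after cmd 5 (t=33): FL=W FR=W RL=S RR=W
after cmd 6 (t=36): FL=S FR=S RL=S RR=S
after cmd 7 (t=43): FL=W FR=S RL=S RR=S

start t=6: FL=S FR=S RL=W RR=S
cmd 1: advance +5 → t=11, phase=(7,1,2,1) → FL=W FR=S RL=S RR=S
cmd 2: advance +3 → t=14, phase=(2,4,5,4) → FL=S FR=S RL=W RR=S
cmd 3: advance +7 → t=21, phase=(1,3,4,3) → FL=S FR=S RL=S RR=S
cmd 4: advance +6 → t=27, phase=(7,1,2,1) → FL=W FR=S RL=S RR=S
cmd 5: advance +6 → t=33, phase=(5,7,0,7) → FL=W FR=W RL=S RR=W
cmd 6: advance +3 → t=36, phase=(0,2,3,2) → FL=S FR=S RL=S RR=S
cmd 7: advance +7 → t=43, phase=(7,1,2,1) → FL=W FR=S RL=S RR=S


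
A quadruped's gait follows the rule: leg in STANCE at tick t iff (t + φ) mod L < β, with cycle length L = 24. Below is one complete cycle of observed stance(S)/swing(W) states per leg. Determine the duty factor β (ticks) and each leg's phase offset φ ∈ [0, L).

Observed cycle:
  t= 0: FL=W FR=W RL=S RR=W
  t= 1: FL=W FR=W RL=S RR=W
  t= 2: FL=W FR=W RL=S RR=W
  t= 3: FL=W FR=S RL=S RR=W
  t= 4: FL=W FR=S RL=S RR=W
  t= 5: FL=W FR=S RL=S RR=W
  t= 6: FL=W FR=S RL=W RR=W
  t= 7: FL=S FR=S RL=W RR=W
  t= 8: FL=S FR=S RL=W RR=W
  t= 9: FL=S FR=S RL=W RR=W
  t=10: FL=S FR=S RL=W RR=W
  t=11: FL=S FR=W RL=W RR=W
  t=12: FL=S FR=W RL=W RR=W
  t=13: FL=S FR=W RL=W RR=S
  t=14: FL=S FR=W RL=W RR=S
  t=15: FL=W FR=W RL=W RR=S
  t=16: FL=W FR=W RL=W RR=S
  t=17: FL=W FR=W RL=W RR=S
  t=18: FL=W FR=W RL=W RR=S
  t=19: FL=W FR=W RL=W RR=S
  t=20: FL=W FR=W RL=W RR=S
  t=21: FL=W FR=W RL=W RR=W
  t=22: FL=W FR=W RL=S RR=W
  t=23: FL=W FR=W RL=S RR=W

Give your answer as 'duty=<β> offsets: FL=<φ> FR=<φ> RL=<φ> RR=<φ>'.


duty β = stance ticks per leg = 8
FL: stance ticks = 8; W→S at t=7 → φ=17
FR: stance ticks = 8; W→S at t=3 → φ=21
RL: stance ticks = 8; W→S at t=22 → φ=2
RR: stance ticks = 8; W→S at t=13 → φ=11

duty=8 offsets: FL=17 FR=21 RL=2 RR=11


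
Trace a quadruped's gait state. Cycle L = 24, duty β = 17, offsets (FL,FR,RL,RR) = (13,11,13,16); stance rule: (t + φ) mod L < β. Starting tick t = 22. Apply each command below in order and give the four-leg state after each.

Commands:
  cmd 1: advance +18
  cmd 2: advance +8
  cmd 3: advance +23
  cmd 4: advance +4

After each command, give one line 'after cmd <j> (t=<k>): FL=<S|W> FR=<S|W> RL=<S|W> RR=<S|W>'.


after cmd 1 (t=40): FL=S FR=S RL=S RR=S
after cmd 2 (t=48): FL=S FR=S RL=S RR=S
after cmd 3 (t=71): FL=S FR=S RL=S RR=S
after cmd 4 (t=75): FL=S FR=S RL=S RR=W

start t=22: FL=S FR=S RL=S RR=S
cmd 1: advance +18 → t=40, phase=(5,3,5,8) → FL=S FR=S RL=S RR=S
cmd 2: advance +8 → t=48, phase=(13,11,13,16) → FL=S FR=S RL=S RR=S
cmd 3: advance +23 → t=71, phase=(12,10,12,15) → FL=S FR=S RL=S RR=S
cmd 4: advance +4 → t=75, phase=(16,14,16,19) → FL=S FR=S RL=S RR=W


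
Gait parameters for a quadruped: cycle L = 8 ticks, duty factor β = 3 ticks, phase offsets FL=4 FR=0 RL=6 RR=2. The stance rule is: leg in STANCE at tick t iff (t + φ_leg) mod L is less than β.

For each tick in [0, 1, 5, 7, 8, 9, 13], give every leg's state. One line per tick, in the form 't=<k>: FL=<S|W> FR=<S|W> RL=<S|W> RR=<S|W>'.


t=0: FL=W FR=S RL=W RR=S
t=1: FL=W FR=S RL=W RR=W
t=5: FL=S FR=W RL=W RR=W
t=7: FL=W FR=W RL=W RR=S
t=8: FL=W FR=S RL=W RR=S
t=9: FL=W FR=S RL=W RR=W
t=13: FL=S FR=W RL=W RR=W

t=0: phase=(4,0,6,2) vs β=3 → FL=W FR=S RL=W RR=S
t=1: phase=(5,1,7,3) vs β=3 → FL=W FR=S RL=W RR=W
t=5: phase=(1,5,3,7) vs β=3 → FL=S FR=W RL=W RR=W
t=7: phase=(3,7,5,1) vs β=3 → FL=W FR=W RL=W RR=S
t=8: phase=(4,0,6,2) vs β=3 → FL=W FR=S RL=W RR=S
t=9: phase=(5,1,7,3) vs β=3 → FL=W FR=S RL=W RR=W
t=13: phase=(1,5,3,7) vs β=3 → FL=S FR=W RL=W RR=W


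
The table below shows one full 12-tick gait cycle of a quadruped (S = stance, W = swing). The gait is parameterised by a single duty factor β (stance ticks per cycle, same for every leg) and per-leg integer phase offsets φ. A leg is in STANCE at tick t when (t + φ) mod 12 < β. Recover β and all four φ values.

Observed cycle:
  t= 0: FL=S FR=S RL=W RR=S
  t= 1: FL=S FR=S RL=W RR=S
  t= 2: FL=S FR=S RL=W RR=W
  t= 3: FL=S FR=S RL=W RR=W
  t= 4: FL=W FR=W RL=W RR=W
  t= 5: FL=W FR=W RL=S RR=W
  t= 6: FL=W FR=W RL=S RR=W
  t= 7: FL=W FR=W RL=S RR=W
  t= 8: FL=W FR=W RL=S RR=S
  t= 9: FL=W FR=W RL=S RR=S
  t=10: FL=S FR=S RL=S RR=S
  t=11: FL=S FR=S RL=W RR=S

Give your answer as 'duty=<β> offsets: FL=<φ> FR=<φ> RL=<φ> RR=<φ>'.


duty=6 offsets: FL=2 FR=2 RL=7 RR=4

duty β = stance ticks per leg = 6
FL: stance ticks = 6; W→S at t=10 → φ=2
FR: stance ticks = 6; W→S at t=10 → φ=2
RL: stance ticks = 6; W→S at t=5 → φ=7
RR: stance ticks = 6; W→S at t=8 → φ=4


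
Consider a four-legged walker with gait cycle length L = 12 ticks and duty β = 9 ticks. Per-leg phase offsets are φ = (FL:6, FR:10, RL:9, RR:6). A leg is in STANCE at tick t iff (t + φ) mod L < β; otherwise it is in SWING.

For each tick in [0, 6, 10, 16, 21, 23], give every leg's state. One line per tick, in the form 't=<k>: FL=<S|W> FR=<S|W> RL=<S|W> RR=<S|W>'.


t=0: FL=S FR=W RL=W RR=S
t=6: FL=S FR=S RL=S RR=S
t=10: FL=S FR=S RL=S RR=S
t=16: FL=W FR=S RL=S RR=W
t=21: FL=S FR=S RL=S RR=S
t=23: FL=S FR=W RL=S RR=S

t=0: phase=(6,10,9,6) vs β=9 → FL=S FR=W RL=W RR=S
t=6: phase=(0,4,3,0) vs β=9 → FL=S FR=S RL=S RR=S
t=10: phase=(4,8,7,4) vs β=9 → FL=S FR=S RL=S RR=S
t=16: phase=(10,2,1,10) vs β=9 → FL=W FR=S RL=S RR=W
t=21: phase=(3,7,6,3) vs β=9 → FL=S FR=S RL=S RR=S
t=23: phase=(5,9,8,5) vs β=9 → FL=S FR=W RL=S RR=S


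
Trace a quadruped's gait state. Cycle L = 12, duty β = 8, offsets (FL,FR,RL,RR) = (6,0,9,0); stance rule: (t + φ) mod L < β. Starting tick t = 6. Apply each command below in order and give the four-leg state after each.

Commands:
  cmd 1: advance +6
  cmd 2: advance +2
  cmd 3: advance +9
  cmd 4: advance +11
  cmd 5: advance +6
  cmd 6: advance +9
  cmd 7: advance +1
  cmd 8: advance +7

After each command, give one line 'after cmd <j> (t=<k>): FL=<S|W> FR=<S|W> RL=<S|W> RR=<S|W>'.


after cmd 1 (t=12): FL=S FR=S RL=W RR=S
after cmd 2 (t=14): FL=W FR=S RL=W RR=S
after cmd 3 (t=23): FL=S FR=W RL=W RR=W
after cmd 4 (t=34): FL=S FR=W RL=S RR=W
after cmd 5 (t=40): FL=W FR=S RL=S RR=S
after cmd 6 (t=49): FL=S FR=S RL=W RR=S
after cmd 7 (t=50): FL=W FR=S RL=W RR=S
after cmd 8 (t=57): FL=S FR=W RL=S RR=W

start t=6: FL=S FR=S RL=S RR=S
cmd 1: advance +6 → t=12, phase=(6,0,9,0) → FL=S FR=S RL=W RR=S
cmd 2: advance +2 → t=14, phase=(8,2,11,2) → FL=W FR=S RL=W RR=S
cmd 3: advance +9 → t=23, phase=(5,11,8,11) → FL=S FR=W RL=W RR=W
cmd 4: advance +11 → t=34, phase=(4,10,7,10) → FL=S FR=W RL=S RR=W
cmd 5: advance +6 → t=40, phase=(10,4,1,4) → FL=W FR=S RL=S RR=S
cmd 6: advance +9 → t=49, phase=(7,1,10,1) → FL=S FR=S RL=W RR=S
cmd 7: advance +1 → t=50, phase=(8,2,11,2) → FL=W FR=S RL=W RR=S
cmd 8: advance +7 → t=57, phase=(3,9,6,9) → FL=S FR=W RL=S RR=W


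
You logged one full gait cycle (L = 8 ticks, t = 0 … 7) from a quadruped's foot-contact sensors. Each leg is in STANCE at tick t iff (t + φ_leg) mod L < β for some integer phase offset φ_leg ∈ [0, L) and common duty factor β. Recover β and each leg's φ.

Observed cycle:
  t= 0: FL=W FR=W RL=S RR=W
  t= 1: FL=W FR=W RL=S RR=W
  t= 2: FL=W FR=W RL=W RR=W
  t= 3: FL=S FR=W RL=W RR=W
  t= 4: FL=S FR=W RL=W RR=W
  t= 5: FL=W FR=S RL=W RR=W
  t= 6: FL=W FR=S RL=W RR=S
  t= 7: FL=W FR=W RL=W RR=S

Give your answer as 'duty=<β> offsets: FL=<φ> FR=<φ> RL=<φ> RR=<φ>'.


duty β = stance ticks per leg = 2
FL: stance ticks = 2; W→S at t=3 → φ=5
FR: stance ticks = 2; W→S at t=5 → φ=3
RL: stance ticks = 2; W→S at t=0 → φ=0
RR: stance ticks = 2; W→S at t=6 → φ=2

duty=2 offsets: FL=5 FR=3 RL=0 RR=2


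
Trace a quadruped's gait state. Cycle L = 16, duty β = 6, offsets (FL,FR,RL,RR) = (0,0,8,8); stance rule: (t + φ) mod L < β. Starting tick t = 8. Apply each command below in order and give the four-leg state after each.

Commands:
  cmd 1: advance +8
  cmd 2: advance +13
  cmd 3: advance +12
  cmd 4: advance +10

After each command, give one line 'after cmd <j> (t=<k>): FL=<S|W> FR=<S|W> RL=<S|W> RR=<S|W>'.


after cmd 1 (t=16): FL=S FR=S RL=W RR=W
after cmd 2 (t=29): FL=W FR=W RL=S RR=S
after cmd 3 (t=41): FL=W FR=W RL=S RR=S
after cmd 4 (t=51): FL=S FR=S RL=W RR=W

start t=8: FL=W FR=W RL=S RR=S
cmd 1: advance +8 → t=16, phase=(0,0,8,8) → FL=S FR=S RL=W RR=W
cmd 2: advance +13 → t=29, phase=(13,13,5,5) → FL=W FR=W RL=S RR=S
cmd 3: advance +12 → t=41, phase=(9,9,1,1) → FL=W FR=W RL=S RR=S
cmd 4: advance +10 → t=51, phase=(3,3,11,11) → FL=S FR=S RL=W RR=W


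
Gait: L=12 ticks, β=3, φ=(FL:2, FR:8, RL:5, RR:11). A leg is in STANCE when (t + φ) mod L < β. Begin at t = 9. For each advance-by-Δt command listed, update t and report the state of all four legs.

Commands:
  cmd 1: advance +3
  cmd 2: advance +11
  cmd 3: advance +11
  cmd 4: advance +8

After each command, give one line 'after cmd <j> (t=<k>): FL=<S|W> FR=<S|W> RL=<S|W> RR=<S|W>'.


start t=9: FL=W FR=W RL=S RR=W
cmd 1: advance +3 → t=12, phase=(2,8,5,11) → FL=S FR=W RL=W RR=W
cmd 2: advance +11 → t=23, phase=(1,7,4,10) → FL=S FR=W RL=W RR=W
cmd 3: advance +11 → t=34, phase=(0,6,3,9) → FL=S FR=W RL=W RR=W
cmd 4: advance +8 → t=42, phase=(8,2,11,5) → FL=W FR=S RL=W RR=W

after cmd 1 (t=12): FL=S FR=W RL=W RR=W
after cmd 2 (t=23): FL=S FR=W RL=W RR=W
after cmd 3 (t=34): FL=S FR=W RL=W RR=W
after cmd 4 (t=42): FL=W FR=S RL=W RR=W


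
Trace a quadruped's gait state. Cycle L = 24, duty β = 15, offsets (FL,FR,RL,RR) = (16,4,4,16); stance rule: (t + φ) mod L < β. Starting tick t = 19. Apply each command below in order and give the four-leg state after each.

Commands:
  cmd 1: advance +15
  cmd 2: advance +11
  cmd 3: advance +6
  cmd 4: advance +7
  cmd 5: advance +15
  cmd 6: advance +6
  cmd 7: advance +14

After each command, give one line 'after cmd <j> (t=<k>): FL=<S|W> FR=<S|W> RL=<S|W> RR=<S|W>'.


after cmd 1 (t=34): FL=S FR=S RL=S RR=S
after cmd 2 (t=45): FL=S FR=S RL=S RR=S
after cmd 3 (t=51): FL=W FR=S RL=S RR=W
after cmd 4 (t=58): FL=S FR=S RL=S RR=S
after cmd 5 (t=73): FL=W FR=S RL=S RR=W
after cmd 6 (t=79): FL=W FR=S RL=S RR=W
after cmd 7 (t=93): FL=S FR=S RL=S RR=S

start t=19: FL=S FR=W RL=W RR=S
cmd 1: advance +15 → t=34, phase=(2,14,14,2) → FL=S FR=S RL=S RR=S
cmd 2: advance +11 → t=45, phase=(13,1,1,13) → FL=S FR=S RL=S RR=S
cmd 3: advance +6 → t=51, phase=(19,7,7,19) → FL=W FR=S RL=S RR=W
cmd 4: advance +7 → t=58, phase=(2,14,14,2) → FL=S FR=S RL=S RR=S
cmd 5: advance +15 → t=73, phase=(17,5,5,17) → FL=W FR=S RL=S RR=W
cmd 6: advance +6 → t=79, phase=(23,11,11,23) → FL=W FR=S RL=S RR=W
cmd 7: advance +14 → t=93, phase=(13,1,1,13) → FL=S FR=S RL=S RR=S


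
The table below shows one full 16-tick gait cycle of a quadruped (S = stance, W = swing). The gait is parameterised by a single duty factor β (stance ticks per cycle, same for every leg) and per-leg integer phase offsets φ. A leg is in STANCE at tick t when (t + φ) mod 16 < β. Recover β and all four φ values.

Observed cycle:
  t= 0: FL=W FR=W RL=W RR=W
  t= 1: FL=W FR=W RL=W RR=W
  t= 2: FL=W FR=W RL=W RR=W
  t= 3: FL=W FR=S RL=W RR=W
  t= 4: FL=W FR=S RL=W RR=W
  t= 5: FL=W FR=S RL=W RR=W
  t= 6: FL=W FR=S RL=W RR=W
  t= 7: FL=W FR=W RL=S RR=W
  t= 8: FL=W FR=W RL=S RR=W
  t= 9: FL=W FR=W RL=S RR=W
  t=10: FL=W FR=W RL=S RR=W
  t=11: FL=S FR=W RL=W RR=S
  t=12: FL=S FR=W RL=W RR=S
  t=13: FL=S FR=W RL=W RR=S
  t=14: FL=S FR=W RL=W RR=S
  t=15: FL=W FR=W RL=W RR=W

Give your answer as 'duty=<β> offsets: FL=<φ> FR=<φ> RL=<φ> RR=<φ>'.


duty=4 offsets: FL=5 FR=13 RL=9 RR=5

duty β = stance ticks per leg = 4
FL: stance ticks = 4; W→S at t=11 → φ=5
FR: stance ticks = 4; W→S at t=3 → φ=13
RL: stance ticks = 4; W→S at t=7 → φ=9
RR: stance ticks = 4; W→S at t=11 → φ=5


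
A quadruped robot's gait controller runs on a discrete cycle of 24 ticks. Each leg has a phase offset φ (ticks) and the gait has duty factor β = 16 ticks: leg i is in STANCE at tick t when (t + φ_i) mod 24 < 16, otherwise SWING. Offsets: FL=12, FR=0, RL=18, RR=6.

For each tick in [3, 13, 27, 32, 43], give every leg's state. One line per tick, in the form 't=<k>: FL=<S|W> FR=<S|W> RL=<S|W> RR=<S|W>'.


t=3: FL=S FR=S RL=W RR=S
t=13: FL=S FR=S RL=S RR=W
t=27: FL=S FR=S RL=W RR=S
t=32: FL=W FR=S RL=S RR=S
t=43: FL=S FR=W RL=S RR=S

t=3: phase=(15,3,21,9) vs β=16 → FL=S FR=S RL=W RR=S
t=13: phase=(1,13,7,19) vs β=16 → FL=S FR=S RL=S RR=W
t=27: phase=(15,3,21,9) vs β=16 → FL=S FR=S RL=W RR=S
t=32: phase=(20,8,2,14) vs β=16 → FL=W FR=S RL=S RR=S
t=43: phase=(7,19,13,1) vs β=16 → FL=S FR=W RL=S RR=S


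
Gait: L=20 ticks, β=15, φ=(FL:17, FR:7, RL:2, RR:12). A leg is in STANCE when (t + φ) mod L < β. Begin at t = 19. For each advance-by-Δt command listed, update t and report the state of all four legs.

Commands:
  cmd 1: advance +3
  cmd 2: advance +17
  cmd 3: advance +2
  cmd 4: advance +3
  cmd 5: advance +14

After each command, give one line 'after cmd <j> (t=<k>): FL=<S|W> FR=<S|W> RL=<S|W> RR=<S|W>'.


after cmd 1 (t=22): FL=W FR=S RL=S RR=S
after cmd 2 (t=39): FL=W FR=S RL=S RR=S
after cmd 3 (t=41): FL=W FR=S RL=S RR=S
after cmd 4 (t=44): FL=S FR=S RL=S RR=W
after cmd 5 (t=58): FL=W FR=S RL=S RR=S

start t=19: FL=W FR=S RL=S RR=S
cmd 1: advance +3 → t=22, phase=(19,9,4,14) → FL=W FR=S RL=S RR=S
cmd 2: advance +17 → t=39, phase=(16,6,1,11) → FL=W FR=S RL=S RR=S
cmd 3: advance +2 → t=41, phase=(18,8,3,13) → FL=W FR=S RL=S RR=S
cmd 4: advance +3 → t=44, phase=(1,11,6,16) → FL=S FR=S RL=S RR=W
cmd 5: advance +14 → t=58, phase=(15,5,0,10) → FL=W FR=S RL=S RR=S


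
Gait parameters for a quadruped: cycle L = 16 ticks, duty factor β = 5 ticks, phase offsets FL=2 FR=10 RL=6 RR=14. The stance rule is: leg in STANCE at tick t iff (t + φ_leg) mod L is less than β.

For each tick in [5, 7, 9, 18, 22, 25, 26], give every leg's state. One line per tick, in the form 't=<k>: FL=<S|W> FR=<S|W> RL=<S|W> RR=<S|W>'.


t=5: phase=(7,15,11,3) vs β=5 → FL=W FR=W RL=W RR=S
t=7: phase=(9,1,13,5) vs β=5 → FL=W FR=S RL=W RR=W
t=9: phase=(11,3,15,7) vs β=5 → FL=W FR=S RL=W RR=W
t=18: phase=(4,12,8,0) vs β=5 → FL=S FR=W RL=W RR=S
t=22: phase=(8,0,12,4) vs β=5 → FL=W FR=S RL=W RR=S
t=25: phase=(11,3,15,7) vs β=5 → FL=W FR=S RL=W RR=W
t=26: phase=(12,4,0,8) vs β=5 → FL=W FR=S RL=S RR=W

t=5: FL=W FR=W RL=W RR=S
t=7: FL=W FR=S RL=W RR=W
t=9: FL=W FR=S RL=W RR=W
t=18: FL=S FR=W RL=W RR=S
t=22: FL=W FR=S RL=W RR=S
t=25: FL=W FR=S RL=W RR=W
t=26: FL=W FR=S RL=S RR=W


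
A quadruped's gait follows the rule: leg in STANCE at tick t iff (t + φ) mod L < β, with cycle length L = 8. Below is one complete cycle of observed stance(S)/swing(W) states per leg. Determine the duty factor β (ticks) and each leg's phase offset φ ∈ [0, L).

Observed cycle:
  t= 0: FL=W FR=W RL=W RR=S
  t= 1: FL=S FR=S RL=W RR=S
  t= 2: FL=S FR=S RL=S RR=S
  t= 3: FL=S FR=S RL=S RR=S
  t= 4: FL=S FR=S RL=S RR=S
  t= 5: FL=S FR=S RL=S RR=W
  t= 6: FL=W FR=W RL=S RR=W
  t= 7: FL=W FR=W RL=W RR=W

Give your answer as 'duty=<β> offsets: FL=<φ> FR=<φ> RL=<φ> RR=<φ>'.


duty=5 offsets: FL=7 FR=7 RL=6 RR=0

duty β = stance ticks per leg = 5
FL: stance ticks = 5; W→S at t=1 → φ=7
FR: stance ticks = 5; W→S at t=1 → φ=7
RL: stance ticks = 5; W→S at t=2 → φ=6
RR: stance ticks = 5; W→S at t=0 → φ=0


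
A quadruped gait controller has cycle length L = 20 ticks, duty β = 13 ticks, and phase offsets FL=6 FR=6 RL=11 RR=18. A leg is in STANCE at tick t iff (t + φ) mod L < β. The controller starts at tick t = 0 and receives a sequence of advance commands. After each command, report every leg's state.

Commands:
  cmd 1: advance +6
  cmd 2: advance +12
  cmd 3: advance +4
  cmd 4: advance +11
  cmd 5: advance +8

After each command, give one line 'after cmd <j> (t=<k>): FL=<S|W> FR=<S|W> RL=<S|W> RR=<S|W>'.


after cmd 1 (t=6): FL=S FR=S RL=W RR=S
after cmd 2 (t=18): FL=S FR=S RL=S RR=W
after cmd 3 (t=22): FL=S FR=S RL=W RR=S
after cmd 4 (t=33): FL=W FR=W RL=S RR=S
after cmd 5 (t=41): FL=S FR=S RL=S RR=W

start t=0: FL=S FR=S RL=S RR=W
cmd 1: advance +6 → t=6, phase=(12,12,17,4) → FL=S FR=S RL=W RR=S
cmd 2: advance +12 → t=18, phase=(4,4,9,16) → FL=S FR=S RL=S RR=W
cmd 3: advance +4 → t=22, phase=(8,8,13,0) → FL=S FR=S RL=W RR=S
cmd 4: advance +11 → t=33, phase=(19,19,4,11) → FL=W FR=W RL=S RR=S
cmd 5: advance +8 → t=41, phase=(7,7,12,19) → FL=S FR=S RL=S RR=W


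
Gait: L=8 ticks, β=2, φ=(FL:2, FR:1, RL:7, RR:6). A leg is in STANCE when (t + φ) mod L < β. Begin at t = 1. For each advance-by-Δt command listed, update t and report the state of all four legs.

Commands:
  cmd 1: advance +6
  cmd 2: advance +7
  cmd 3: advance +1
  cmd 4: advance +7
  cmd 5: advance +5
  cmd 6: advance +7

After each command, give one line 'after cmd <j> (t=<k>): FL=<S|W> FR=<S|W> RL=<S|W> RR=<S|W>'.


after cmd 1 (t=7): FL=S FR=S RL=W RR=W
after cmd 2 (t=14): FL=S FR=W RL=W RR=W
after cmd 3 (t=15): FL=S FR=S RL=W RR=W
after cmd 4 (t=22): FL=S FR=W RL=W RR=W
after cmd 5 (t=27): FL=W FR=W RL=W RR=S
after cmd 6 (t=34): FL=W FR=W RL=S RR=S

start t=1: FL=W FR=W RL=S RR=W
cmd 1: advance +6 → t=7, phase=(1,0,6,5) → FL=S FR=S RL=W RR=W
cmd 2: advance +7 → t=14, phase=(0,7,5,4) → FL=S FR=W RL=W RR=W
cmd 3: advance +1 → t=15, phase=(1,0,6,5) → FL=S FR=S RL=W RR=W
cmd 4: advance +7 → t=22, phase=(0,7,5,4) → FL=S FR=W RL=W RR=W
cmd 5: advance +5 → t=27, phase=(5,4,2,1) → FL=W FR=W RL=W RR=S
cmd 6: advance +7 → t=34, phase=(4,3,1,0) → FL=W FR=W RL=S RR=S


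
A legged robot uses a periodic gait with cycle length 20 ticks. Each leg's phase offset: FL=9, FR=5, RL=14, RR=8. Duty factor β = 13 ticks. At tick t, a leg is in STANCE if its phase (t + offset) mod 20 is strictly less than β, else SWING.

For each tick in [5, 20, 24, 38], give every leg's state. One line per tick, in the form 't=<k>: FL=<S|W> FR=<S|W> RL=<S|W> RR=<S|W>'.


t=5: FL=W FR=S RL=W RR=W
t=20: FL=S FR=S RL=W RR=S
t=24: FL=W FR=S RL=W RR=S
t=38: FL=S FR=S RL=S RR=S

t=5: phase=(14,10,19,13) vs β=13 → FL=W FR=S RL=W RR=W
t=20: phase=(9,5,14,8) vs β=13 → FL=S FR=S RL=W RR=S
t=24: phase=(13,9,18,12) vs β=13 → FL=W FR=S RL=W RR=S
t=38: phase=(7,3,12,6) vs β=13 → FL=S FR=S RL=S RR=S


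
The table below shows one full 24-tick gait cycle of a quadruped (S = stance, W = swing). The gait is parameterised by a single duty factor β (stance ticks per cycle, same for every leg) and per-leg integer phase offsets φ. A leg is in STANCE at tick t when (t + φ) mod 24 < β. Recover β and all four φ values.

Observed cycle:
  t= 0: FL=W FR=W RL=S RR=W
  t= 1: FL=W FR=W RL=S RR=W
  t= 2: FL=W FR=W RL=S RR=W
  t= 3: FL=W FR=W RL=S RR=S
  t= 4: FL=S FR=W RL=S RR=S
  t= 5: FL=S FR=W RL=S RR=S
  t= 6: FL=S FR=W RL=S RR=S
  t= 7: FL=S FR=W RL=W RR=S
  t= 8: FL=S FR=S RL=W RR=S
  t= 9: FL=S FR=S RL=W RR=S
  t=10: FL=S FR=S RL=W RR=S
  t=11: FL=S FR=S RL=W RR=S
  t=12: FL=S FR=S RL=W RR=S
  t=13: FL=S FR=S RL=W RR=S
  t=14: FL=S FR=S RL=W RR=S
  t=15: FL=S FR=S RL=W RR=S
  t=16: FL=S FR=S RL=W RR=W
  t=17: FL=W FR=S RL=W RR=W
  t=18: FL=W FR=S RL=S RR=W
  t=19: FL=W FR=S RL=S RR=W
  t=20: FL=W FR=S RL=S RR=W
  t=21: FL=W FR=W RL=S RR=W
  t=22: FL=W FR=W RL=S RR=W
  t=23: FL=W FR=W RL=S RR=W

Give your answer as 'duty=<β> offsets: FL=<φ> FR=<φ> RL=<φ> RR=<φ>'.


duty=13 offsets: FL=20 FR=16 RL=6 RR=21

duty β = stance ticks per leg = 13
FL: stance ticks = 13; W→S at t=4 → φ=20
FR: stance ticks = 13; W→S at t=8 → φ=16
RL: stance ticks = 13; W→S at t=18 → φ=6
RR: stance ticks = 13; W→S at t=3 → φ=21


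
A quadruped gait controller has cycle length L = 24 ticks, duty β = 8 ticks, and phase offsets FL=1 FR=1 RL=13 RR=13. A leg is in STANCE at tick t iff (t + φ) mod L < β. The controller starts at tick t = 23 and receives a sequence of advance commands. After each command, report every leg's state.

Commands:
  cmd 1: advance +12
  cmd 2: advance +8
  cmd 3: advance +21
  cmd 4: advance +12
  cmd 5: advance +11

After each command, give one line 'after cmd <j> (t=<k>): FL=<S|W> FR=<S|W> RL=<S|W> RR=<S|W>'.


start t=23: FL=S FR=S RL=W RR=W
cmd 1: advance +12 → t=35, phase=(12,12,0,0) → FL=W FR=W RL=S RR=S
cmd 2: advance +8 → t=43, phase=(20,20,8,8) → FL=W FR=W RL=W RR=W
cmd 3: advance +21 → t=64, phase=(17,17,5,5) → FL=W FR=W RL=S RR=S
cmd 4: advance +12 → t=76, phase=(5,5,17,17) → FL=S FR=S RL=W RR=W
cmd 5: advance +11 → t=87, phase=(16,16,4,4) → FL=W FR=W RL=S RR=S

after cmd 1 (t=35): FL=W FR=W RL=S RR=S
after cmd 2 (t=43): FL=W FR=W RL=W RR=W
after cmd 3 (t=64): FL=W FR=W RL=S RR=S
after cmd 4 (t=76): FL=S FR=S RL=W RR=W
after cmd 5 (t=87): FL=W FR=W RL=S RR=S
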